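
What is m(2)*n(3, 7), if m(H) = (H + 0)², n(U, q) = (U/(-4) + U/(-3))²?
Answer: 49/4 ≈ 12.250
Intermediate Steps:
n(U, q) = 49*U²/144 (n(U, q) = (U*(-¼) + U*(-⅓))² = (-U/4 - U/3)² = (-7*U/12)² = 49*U²/144)
m(H) = H²
m(2)*n(3, 7) = 2²*((49/144)*3²) = 4*((49/144)*9) = 4*(49/16) = 49/4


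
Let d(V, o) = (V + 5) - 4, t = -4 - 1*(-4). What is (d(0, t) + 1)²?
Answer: 4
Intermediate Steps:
t = 0 (t = -4 + 4 = 0)
d(V, o) = 1 + V (d(V, o) = (5 + V) - 4 = 1 + V)
(d(0, t) + 1)² = ((1 + 0) + 1)² = (1 + 1)² = 2² = 4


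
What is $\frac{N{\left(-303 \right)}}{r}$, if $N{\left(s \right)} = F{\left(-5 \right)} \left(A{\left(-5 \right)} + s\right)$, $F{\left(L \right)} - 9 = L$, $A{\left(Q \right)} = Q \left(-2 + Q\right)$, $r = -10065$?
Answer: $\frac{1072}{10065} \approx 0.10651$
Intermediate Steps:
$F{\left(L \right)} = 9 + L$
$N{\left(s \right)} = 140 + 4 s$ ($N{\left(s \right)} = \left(9 - 5\right) \left(- 5 \left(-2 - 5\right) + s\right) = 4 \left(\left(-5\right) \left(-7\right) + s\right) = 4 \left(35 + s\right) = 140 + 4 s$)
$\frac{N{\left(-303 \right)}}{r} = \frac{140 + 4 \left(-303\right)}{-10065} = \left(140 - 1212\right) \left(- \frac{1}{10065}\right) = \left(-1072\right) \left(- \frac{1}{10065}\right) = \frac{1072}{10065}$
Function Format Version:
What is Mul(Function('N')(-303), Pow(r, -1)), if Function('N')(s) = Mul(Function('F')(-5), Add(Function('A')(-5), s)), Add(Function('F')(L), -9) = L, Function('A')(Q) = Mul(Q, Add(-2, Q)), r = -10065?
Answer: Rational(1072, 10065) ≈ 0.10651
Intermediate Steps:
Function('F')(L) = Add(9, L)
Function('N')(s) = Add(140, Mul(4, s)) (Function('N')(s) = Mul(Add(9, -5), Add(Mul(-5, Add(-2, -5)), s)) = Mul(4, Add(Mul(-5, -7), s)) = Mul(4, Add(35, s)) = Add(140, Mul(4, s)))
Mul(Function('N')(-303), Pow(r, -1)) = Mul(Add(140, Mul(4, -303)), Pow(-10065, -1)) = Mul(Add(140, -1212), Rational(-1, 10065)) = Mul(-1072, Rational(-1, 10065)) = Rational(1072, 10065)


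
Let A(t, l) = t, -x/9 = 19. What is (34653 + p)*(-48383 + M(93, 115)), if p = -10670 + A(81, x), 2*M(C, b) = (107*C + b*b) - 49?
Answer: -886024448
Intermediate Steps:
x = -171 (x = -9*19 = -171)
M(C, b) = -49/2 + b**2/2 + 107*C/2 (M(C, b) = ((107*C + b*b) - 49)/2 = ((107*C + b**2) - 49)/2 = ((b**2 + 107*C) - 49)/2 = (-49 + b**2 + 107*C)/2 = -49/2 + b**2/2 + 107*C/2)
p = -10589 (p = -10670 + 81 = -10589)
(34653 + p)*(-48383 + M(93, 115)) = (34653 - 10589)*(-48383 + (-49/2 + (1/2)*115**2 + (107/2)*93)) = 24064*(-48383 + (-49/2 + (1/2)*13225 + 9951/2)) = 24064*(-48383 + (-49/2 + 13225/2 + 9951/2)) = 24064*(-48383 + 23127/2) = 24064*(-73639/2) = -886024448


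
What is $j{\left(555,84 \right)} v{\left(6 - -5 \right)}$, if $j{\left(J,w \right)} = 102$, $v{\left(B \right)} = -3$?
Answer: $-306$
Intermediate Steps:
$j{\left(555,84 \right)} v{\left(6 - -5 \right)} = 102 \left(-3\right) = -306$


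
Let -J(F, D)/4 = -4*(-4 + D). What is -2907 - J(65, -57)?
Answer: -1931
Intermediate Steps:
J(F, D) = -64 + 16*D (J(F, D) = -(-16)*(-4 + D) = -4*(16 - 4*D) = -64 + 16*D)
-2907 - J(65, -57) = -2907 - (-64 + 16*(-57)) = -2907 - (-64 - 912) = -2907 - 1*(-976) = -2907 + 976 = -1931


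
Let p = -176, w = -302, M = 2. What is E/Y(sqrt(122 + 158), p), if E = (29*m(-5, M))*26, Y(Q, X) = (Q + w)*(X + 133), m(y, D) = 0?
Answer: 0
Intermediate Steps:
Y(Q, X) = (-302 + Q)*(133 + X) (Y(Q, X) = (Q - 302)*(X + 133) = (-302 + Q)*(133 + X))
E = 0 (E = (29*0)*26 = 0*26 = 0)
E/Y(sqrt(122 + 158), p) = 0/(-40166 - 302*(-176) + 133*sqrt(122 + 158) + sqrt(122 + 158)*(-176)) = 0/(-40166 + 53152 + 133*sqrt(280) + sqrt(280)*(-176)) = 0/(-40166 + 53152 + 133*(2*sqrt(70)) + (2*sqrt(70))*(-176)) = 0/(-40166 + 53152 + 266*sqrt(70) - 352*sqrt(70)) = 0/(12986 - 86*sqrt(70)) = 0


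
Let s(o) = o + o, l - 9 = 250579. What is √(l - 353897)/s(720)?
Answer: I*√103309/1440 ≈ 0.22321*I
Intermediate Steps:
l = 250588 (l = 9 + 250579 = 250588)
s(o) = 2*o
√(l - 353897)/s(720) = √(250588 - 353897)/((2*720)) = √(-103309)/1440 = (I*√103309)*(1/1440) = I*√103309/1440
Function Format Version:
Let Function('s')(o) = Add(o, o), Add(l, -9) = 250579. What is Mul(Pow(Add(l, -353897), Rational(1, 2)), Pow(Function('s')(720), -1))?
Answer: Mul(Rational(1, 1440), I, Pow(103309, Rational(1, 2))) ≈ Mul(0.22321, I)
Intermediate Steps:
l = 250588 (l = Add(9, 250579) = 250588)
Function('s')(o) = Mul(2, o)
Mul(Pow(Add(l, -353897), Rational(1, 2)), Pow(Function('s')(720), -1)) = Mul(Pow(Add(250588, -353897), Rational(1, 2)), Pow(Mul(2, 720), -1)) = Mul(Pow(-103309, Rational(1, 2)), Pow(1440, -1)) = Mul(Mul(I, Pow(103309, Rational(1, 2))), Rational(1, 1440)) = Mul(Rational(1, 1440), I, Pow(103309, Rational(1, 2)))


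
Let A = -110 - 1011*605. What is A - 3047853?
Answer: -3659618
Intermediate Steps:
A = -611765 (A = -110 - 611655 = -611765)
A - 3047853 = -611765 - 3047853 = -3659618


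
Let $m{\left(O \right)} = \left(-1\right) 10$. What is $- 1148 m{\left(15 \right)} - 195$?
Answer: $11285$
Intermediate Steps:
$m{\left(O \right)} = -10$
$- 1148 m{\left(15 \right)} - 195 = \left(-1148\right) \left(-10\right) - 195 = 11480 - 195 = 11285$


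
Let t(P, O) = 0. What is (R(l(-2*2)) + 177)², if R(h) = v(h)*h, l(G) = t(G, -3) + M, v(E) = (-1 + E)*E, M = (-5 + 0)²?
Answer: 230341329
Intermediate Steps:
M = 25 (M = (-5)² = 25)
v(E) = E*(-1 + E)
l(G) = 25 (l(G) = 0 + 25 = 25)
R(h) = h²*(-1 + h) (R(h) = (h*(-1 + h))*h = h²*(-1 + h))
(R(l(-2*2)) + 177)² = (25²*(-1 + 25) + 177)² = (625*24 + 177)² = (15000 + 177)² = 15177² = 230341329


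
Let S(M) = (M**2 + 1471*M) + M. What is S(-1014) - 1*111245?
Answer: -575657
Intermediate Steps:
S(M) = M**2 + 1472*M
S(-1014) - 1*111245 = -1014*(1472 - 1014) - 1*111245 = -1014*458 - 111245 = -464412 - 111245 = -575657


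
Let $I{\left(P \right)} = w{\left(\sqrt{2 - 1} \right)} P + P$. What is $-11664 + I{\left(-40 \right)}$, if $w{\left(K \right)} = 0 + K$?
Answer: $-11744$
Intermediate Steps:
$w{\left(K \right)} = K$
$I{\left(P \right)} = 2 P$ ($I{\left(P \right)} = \sqrt{2 - 1} P + P = \sqrt{1} P + P = 1 P + P = P + P = 2 P$)
$-11664 + I{\left(-40 \right)} = -11664 + 2 \left(-40\right) = -11664 - 80 = -11744$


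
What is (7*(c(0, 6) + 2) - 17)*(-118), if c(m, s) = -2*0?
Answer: 354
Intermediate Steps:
c(m, s) = 0
(7*(c(0, 6) + 2) - 17)*(-118) = (7*(0 + 2) - 17)*(-118) = (7*2 - 17)*(-118) = (14 - 17)*(-118) = -3*(-118) = 354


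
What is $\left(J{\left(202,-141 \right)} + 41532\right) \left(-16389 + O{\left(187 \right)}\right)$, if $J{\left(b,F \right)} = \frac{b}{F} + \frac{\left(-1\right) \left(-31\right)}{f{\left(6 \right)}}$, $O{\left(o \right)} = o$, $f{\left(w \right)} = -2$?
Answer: $- \frac{94840424149}{141} \approx -6.7263 \cdot 10^{8}$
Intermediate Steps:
$J{\left(b,F \right)} = - \frac{31}{2} + \frac{b}{F}$ ($J{\left(b,F \right)} = \frac{b}{F} + \frac{\left(-1\right) \left(-31\right)}{-2} = \frac{b}{F} + 31 \left(- \frac{1}{2}\right) = \frac{b}{F} - \frac{31}{2} = - \frac{31}{2} + \frac{b}{F}$)
$\left(J{\left(202,-141 \right)} + 41532\right) \left(-16389 + O{\left(187 \right)}\right) = \left(\left(- \frac{31}{2} + \frac{202}{-141}\right) + 41532\right) \left(-16389 + 187\right) = \left(\left(- \frac{31}{2} + 202 \left(- \frac{1}{141}\right)\right) + 41532\right) \left(-16202\right) = \left(\left(- \frac{31}{2} - \frac{202}{141}\right) + 41532\right) \left(-16202\right) = \left(- \frac{4775}{282} + 41532\right) \left(-16202\right) = \frac{11707249}{282} \left(-16202\right) = - \frac{94840424149}{141}$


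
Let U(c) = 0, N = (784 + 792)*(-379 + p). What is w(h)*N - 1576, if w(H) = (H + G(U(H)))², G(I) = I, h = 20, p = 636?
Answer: 162011224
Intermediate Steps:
N = 405032 (N = (784 + 792)*(-379 + 636) = 1576*257 = 405032)
w(H) = H² (w(H) = (H + 0)² = H²)
w(h)*N - 1576 = 20²*405032 - 1576 = 400*405032 - 1576 = 162012800 - 1576 = 162011224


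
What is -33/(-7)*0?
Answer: 0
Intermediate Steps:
-33/(-7)*0 = -33*(-1)/7*0 = -11*(-3/7)*0 = (33/7)*0 = 0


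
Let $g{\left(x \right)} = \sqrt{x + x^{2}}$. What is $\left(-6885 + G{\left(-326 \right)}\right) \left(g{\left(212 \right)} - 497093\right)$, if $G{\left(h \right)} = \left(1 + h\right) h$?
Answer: $-49244518045 + 198130 \sqrt{11289} \approx -4.9223 \cdot 10^{10}$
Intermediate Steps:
$G{\left(h \right)} = h \left(1 + h\right)$
$\left(-6885 + G{\left(-326 \right)}\right) \left(g{\left(212 \right)} - 497093\right) = \left(-6885 - 326 \left(1 - 326\right)\right) \left(\sqrt{212 \left(1 + 212\right)} - 497093\right) = \left(-6885 - -105950\right) \left(\sqrt{212 \cdot 213} - 497093\right) = \left(-6885 + 105950\right) \left(\sqrt{45156} - 497093\right) = 99065 \left(2 \sqrt{11289} - 497093\right) = 99065 \left(-497093 + 2 \sqrt{11289}\right) = -49244518045 + 198130 \sqrt{11289}$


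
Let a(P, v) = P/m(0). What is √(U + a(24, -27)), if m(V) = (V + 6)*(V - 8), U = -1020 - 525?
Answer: I*√6182/2 ≈ 39.313*I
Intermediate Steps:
U = -1545
m(V) = (-8 + V)*(6 + V) (m(V) = (6 + V)*(-8 + V) = (-8 + V)*(6 + V))
a(P, v) = -P/48 (a(P, v) = P/(-48 + 0² - 2*0) = P/(-48 + 0 + 0) = P/(-48) = P*(-1/48) = -P/48)
√(U + a(24, -27)) = √(-1545 - 1/48*24) = √(-1545 - ½) = √(-3091/2) = I*√6182/2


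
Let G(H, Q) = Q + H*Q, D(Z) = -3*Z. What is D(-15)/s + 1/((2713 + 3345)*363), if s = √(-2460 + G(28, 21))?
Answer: 1/2199054 - 15*I*√1851/617 ≈ 4.5474e-7 - 1.0459*I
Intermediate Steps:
s = I*√1851 (s = √(-2460 + 21*(1 + 28)) = √(-2460 + 21*29) = √(-2460 + 609) = √(-1851) = I*√1851 ≈ 43.023*I)
D(-15)/s + 1/((2713 + 3345)*363) = (-3*(-15))/((I*√1851)) + 1/((2713 + 3345)*363) = 45*(-I*√1851/1851) + (1/363)/6058 = -15*I*√1851/617 + (1/6058)*(1/363) = -15*I*√1851/617 + 1/2199054 = 1/2199054 - 15*I*√1851/617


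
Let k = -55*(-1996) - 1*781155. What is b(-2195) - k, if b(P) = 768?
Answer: 672143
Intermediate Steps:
k = -671375 (k = 109780 - 781155 = -671375)
b(-2195) - k = 768 - 1*(-671375) = 768 + 671375 = 672143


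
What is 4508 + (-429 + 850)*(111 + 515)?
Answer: 268054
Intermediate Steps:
4508 + (-429 + 850)*(111 + 515) = 4508 + 421*626 = 4508 + 263546 = 268054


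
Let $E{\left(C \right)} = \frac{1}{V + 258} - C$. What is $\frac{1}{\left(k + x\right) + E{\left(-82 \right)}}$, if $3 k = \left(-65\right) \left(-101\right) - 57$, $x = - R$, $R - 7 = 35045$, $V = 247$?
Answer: $- \frac{1515}{49693007} \approx -3.0487 \cdot 10^{-5}$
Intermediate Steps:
$R = 35052$ ($R = 7 + 35045 = 35052$)
$E{\left(C \right)} = \frac{1}{505} - C$ ($E{\left(C \right)} = \frac{1}{247 + 258} - C = \frac{1}{505} - C$)
$x = -35052$ ($x = \left(-1\right) 35052 = -35052$)
$k = \frac{6508}{3}$ ($k = \frac{\left(-65\right) \left(-101\right) - 57}{3} = \frac{6565 - 57}{3} = \frac{1}{3} \cdot 6508 = \frac{6508}{3} \approx 2169.3$)
$\frac{1}{\left(k + x\right) + E{\left(-82 \right)}} = \frac{1}{\left(\frac{6508}{3} - 35052\right) + \left(\frac{1}{505} - -82\right)} = \frac{1}{- \frac{98648}{3} + \left(\frac{1}{505} + 82\right)} = \frac{1}{- \frac{98648}{3} + \frac{41411}{505}} = \frac{1}{- \frac{49693007}{1515}} = - \frac{1515}{49693007}$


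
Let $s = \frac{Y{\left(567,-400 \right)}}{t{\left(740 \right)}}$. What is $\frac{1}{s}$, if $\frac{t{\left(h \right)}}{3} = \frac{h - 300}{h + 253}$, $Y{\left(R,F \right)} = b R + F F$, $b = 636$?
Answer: $\frac{110}{43080643} \approx 2.5534 \cdot 10^{-6}$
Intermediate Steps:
$Y{\left(R,F \right)} = F^{2} + 636 R$ ($Y{\left(R,F \right)} = 636 R + F F = 636 R + F^{2} = F^{2} + 636 R$)
$t{\left(h \right)} = \frac{3 \left(-300 + h\right)}{253 + h}$ ($t{\left(h \right)} = 3 \frac{h - 300}{h + 253} = 3 \frac{-300 + h}{253 + h} = \frac{3 \left(-300 + h\right)}{253 + h}$)
$s = \frac{43080643}{110}$ ($s = \frac{\left(-400\right)^{2} + 636 \cdot 567}{3 \frac{1}{253 + 740} \left(-300 + 740\right)} = \frac{160000 + 360612}{3 \cdot \frac{1}{993} \cdot 440} = \frac{520612}{3 \cdot \frac{1}{993} \cdot 440} = \frac{520612}{\frac{440}{331}} = 520612 \cdot \frac{331}{440} = \frac{43080643}{110} \approx 3.9164 \cdot 10^{5}$)
$\frac{1}{s} = \frac{1}{\frac{43080643}{110}} = \frac{110}{43080643}$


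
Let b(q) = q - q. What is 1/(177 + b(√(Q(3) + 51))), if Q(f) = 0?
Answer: 1/177 ≈ 0.0056497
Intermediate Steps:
b(q) = 0
1/(177 + b(√(Q(3) + 51))) = 1/(177 + 0) = 1/177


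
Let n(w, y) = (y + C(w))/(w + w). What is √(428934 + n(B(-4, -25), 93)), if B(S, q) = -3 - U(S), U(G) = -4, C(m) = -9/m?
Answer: 36*√331 ≈ 654.96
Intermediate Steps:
B(S, q) = 1 (B(S, q) = -3 - 1*(-4) = -3 + 4 = 1)
n(w, y) = (y - 9/w)/(2*w) (n(w, y) = (y - 9/w)/(w + w) = (y - 9/w)/((2*w)) = (y - 9/w)*(1/(2*w)) = (y - 9/w)/(2*w))
√(428934 + n(B(-4, -25), 93)) = √(428934 + (½)*(-9 + 1*93)/1²) = √(428934 + (½)*1*(-9 + 93)) = √(428934 + (½)*1*84) = √(428934 + 42) = √428976 = 36*√331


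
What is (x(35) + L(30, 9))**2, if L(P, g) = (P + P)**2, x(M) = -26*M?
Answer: 7236100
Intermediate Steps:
L(P, g) = 4*P**2 (L(P, g) = (2*P)**2 = 4*P**2)
(x(35) + L(30, 9))**2 = (-26*35 + 4*30**2)**2 = (-910 + 4*900)**2 = (-910 + 3600)**2 = 2690**2 = 7236100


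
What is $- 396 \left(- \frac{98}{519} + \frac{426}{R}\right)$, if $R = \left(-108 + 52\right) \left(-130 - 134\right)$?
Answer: $\frac{613869}{9688} \approx 63.364$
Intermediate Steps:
$R = 14784$ ($R = - 56 \left(-130 - 134\right) = \left(-56\right) \left(-264\right) = 14784$)
$- 396 \left(- \frac{98}{519} + \frac{426}{R}\right) = - 396 \left(- \frac{98}{519} + \frac{426}{14784}\right) = - 396 \left(\left(-98\right) \frac{1}{519} + 426 \cdot \frac{1}{14784}\right) = - 396 \left(- \frac{98}{519} + \frac{71}{2464}\right) = \left(-396\right) \left(- \frac{204623}{1278816}\right) = \frac{613869}{9688}$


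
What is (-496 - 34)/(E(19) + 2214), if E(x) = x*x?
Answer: -106/515 ≈ -0.20583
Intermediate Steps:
E(x) = x²
(-496 - 34)/(E(19) + 2214) = (-496 - 34)/(19² + 2214) = -530/(361 + 2214) = -530/2575 = -530*1/2575 = -106/515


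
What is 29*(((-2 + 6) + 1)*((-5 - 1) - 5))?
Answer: -1595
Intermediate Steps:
29*(((-2 + 6) + 1)*((-5 - 1) - 5)) = 29*((4 + 1)*(-6 - 5)) = 29*(5*(-11)) = 29*(-55) = -1595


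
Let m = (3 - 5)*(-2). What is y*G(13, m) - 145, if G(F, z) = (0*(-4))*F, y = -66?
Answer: -145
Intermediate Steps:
m = 4 (m = -2*(-2) = 4)
G(F, z) = 0 (G(F, z) = 0*F = 0)
y*G(13, m) - 145 = -66*0 - 145 = 0 - 145 = -145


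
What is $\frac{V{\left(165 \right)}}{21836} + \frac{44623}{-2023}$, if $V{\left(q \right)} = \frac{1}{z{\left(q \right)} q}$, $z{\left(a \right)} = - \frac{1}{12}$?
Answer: $- \frac{13397834658}{607395635} \approx -22.058$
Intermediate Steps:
$z{\left(a \right)} = - \frac{1}{12}$ ($z{\left(a \right)} = \left(-1\right) \frac{1}{12} = - \frac{1}{12}$)
$V{\left(q \right)} = - \frac{12}{q}$ ($V{\left(q \right)} = \frac{1}{\left(- \frac{1}{12}\right) q} = - \frac{12}{q}$)
$\frac{V{\left(165 \right)}}{21836} + \frac{44623}{-2023} = \frac{\left(-12\right) \frac{1}{165}}{21836} + \frac{44623}{-2023} = \left(-12\right) \frac{1}{165} \cdot \frac{1}{21836} + 44623 \left(- \frac{1}{2023}\right) = \left(- \frac{4}{55}\right) \frac{1}{21836} - \frac{44623}{2023} = - \frac{1}{300245} - \frac{44623}{2023} = - \frac{13397834658}{607395635}$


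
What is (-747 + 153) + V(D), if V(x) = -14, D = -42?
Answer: -608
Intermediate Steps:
(-747 + 153) + V(D) = (-747 + 153) - 14 = -594 - 14 = -608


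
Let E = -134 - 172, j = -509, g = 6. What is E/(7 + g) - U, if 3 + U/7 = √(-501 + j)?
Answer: -33/13 - 7*I*√1010 ≈ -2.5385 - 222.46*I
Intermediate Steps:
E = -306
U = -21 + 7*I*√1010 (U = -21 + 7*√(-501 - 509) = -21 + 7*√(-1010) = -21 + 7*(I*√1010) = -21 + 7*I*√1010 ≈ -21.0 + 222.46*I)
E/(7 + g) - U = -306/(7 + 6) - (-21 + 7*I*√1010) = -306/13 + (21 - 7*I*√1010) = -33/13 - 7*I*√1010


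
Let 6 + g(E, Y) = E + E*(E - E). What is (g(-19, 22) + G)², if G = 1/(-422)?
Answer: 111323601/178084 ≈ 625.12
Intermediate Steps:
g(E, Y) = -6 + E (g(E, Y) = -6 + (E + E*(E - E)) = -6 + (E + E*0) = -6 + (E + 0) = -6 + E)
G = -1/422 ≈ -0.0023697
(g(-19, 22) + G)² = ((-6 - 19) - 1/422)² = (-25 - 1/422)² = (-10551/422)² = 111323601/178084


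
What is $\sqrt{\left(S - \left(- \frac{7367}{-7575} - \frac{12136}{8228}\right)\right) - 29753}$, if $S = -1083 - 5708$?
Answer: $\frac{i \sqrt{2933044080947319}}{283305} \approx 191.16 i$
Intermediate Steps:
$S = -6791$ ($S = -1083 - 5708 = -6791$)
$\sqrt{\left(S - \left(- \frac{7367}{-7575} - \frac{12136}{8228}\right)\right) - 29753} = \sqrt{\left(-6791 - \left(- \frac{7367}{-7575} - \frac{12136}{8228}\right)\right) - 29753} = \sqrt{\left(-6791 - \left(\left(-7367\right) \left(- \frac{1}{7575}\right) - \frac{3034}{2057}\right)\right) - 29753} = \sqrt{\left(-6791 - \left(\frac{7367}{7575} - \frac{3034}{2057}\right)\right) - 29753} = \sqrt{\left(-6791 - - \frac{7828631}{15581775}\right) - 29753} = \sqrt{\left(-6791 + \frac{7828631}{15581775}\right) - 29753} = \sqrt{- \frac{105808005394}{15581775} - 29753} = \sqrt{- \frac{569412556969}{15581775}} = \frac{i \sqrt{2933044080947319}}{283305}$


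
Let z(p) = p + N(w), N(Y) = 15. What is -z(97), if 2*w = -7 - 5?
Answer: -112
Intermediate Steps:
w = -6 (w = (-7 - 5)/2 = (½)*(-12) = -6)
z(p) = 15 + p (z(p) = p + 15 = 15 + p)
-z(97) = -(15 + 97) = -1*112 = -112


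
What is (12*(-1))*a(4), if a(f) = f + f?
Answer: -96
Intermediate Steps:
a(f) = 2*f
(12*(-1))*a(4) = (12*(-1))*(2*4) = -12*8 = -96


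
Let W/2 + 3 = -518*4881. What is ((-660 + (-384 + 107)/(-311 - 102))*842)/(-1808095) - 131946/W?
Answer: 209655097245047/629345490795945 ≈ 0.33313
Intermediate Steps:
W = -5056722 (W = -6 + 2*(-518*4881) = -6 + 2*(-2528358) = -6 - 5056716 = -5056722)
((-660 + (-384 + 107)/(-311 - 102))*842)/(-1808095) - 131946/W = ((-660 + (-384 + 107)/(-311 - 102))*842)/(-1808095) - 131946/(-5056722) = ((-660 - 277/(-413))*842)*(-1/1808095) - 131946*(-1/5056722) = ((-660 - 277*(-1/413))*842)*(-1/1808095) + 21991/842787 = ((-660 + 277/413)*842)*(-1/1808095) + 21991/842787 = -272303/413*842*(-1/1808095) + 21991/842787 = -229279126/413*(-1/1808095) + 21991/842787 = 229279126/746743235 + 21991/842787 = 209655097245047/629345490795945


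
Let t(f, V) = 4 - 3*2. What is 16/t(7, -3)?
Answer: -8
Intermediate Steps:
t(f, V) = -2 (t(f, V) = 4 - 6 = -2)
16/t(7, -3) = 16/(-2) = 16*(-1/2) = -8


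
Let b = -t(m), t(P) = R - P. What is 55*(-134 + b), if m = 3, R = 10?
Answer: -7755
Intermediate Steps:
t(P) = 10 - P
b = -7 (b = -(10 - 1*3) = -(10 - 3) = -1*7 = -7)
55*(-134 + b) = 55*(-134 - 7) = 55*(-141) = -7755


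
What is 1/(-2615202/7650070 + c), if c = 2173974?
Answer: 3825035/8315525331489 ≈ 4.5999e-7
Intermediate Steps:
1/(-2615202/7650070 + c) = 1/(-2615202/7650070 + 2173974) = 1/(-2615202*1/7650070 + 2173974) = 1/(-1307601/3825035 + 2173974) = 1/(8315525331489/3825035) = 3825035/8315525331489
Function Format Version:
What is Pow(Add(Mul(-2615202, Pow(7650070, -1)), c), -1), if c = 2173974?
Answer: Rational(3825035, 8315525331489) ≈ 4.5999e-7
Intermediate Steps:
Pow(Add(Mul(-2615202, Pow(7650070, -1)), c), -1) = Pow(Add(Mul(-2615202, Pow(7650070, -1)), 2173974), -1) = Pow(Add(Mul(-2615202, Rational(1, 7650070)), 2173974), -1) = Pow(Add(Rational(-1307601, 3825035), 2173974), -1) = Pow(Rational(8315525331489, 3825035), -1) = Rational(3825035, 8315525331489)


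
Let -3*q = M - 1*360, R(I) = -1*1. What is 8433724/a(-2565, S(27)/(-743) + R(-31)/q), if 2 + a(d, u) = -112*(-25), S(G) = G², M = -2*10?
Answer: 4216862/1399 ≈ 3014.2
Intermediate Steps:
M = -20
R(I) = -1
q = 380/3 (q = -(-20 - 1*360)/3 = -(-20 - 360)/3 = -⅓*(-380) = 380/3 ≈ 126.67)
a(d, u) = 2798 (a(d, u) = -2 - 112*(-25) = -2 + 2800 = 2798)
8433724/a(-2565, S(27)/(-743) + R(-31)/q) = 8433724/2798 = 8433724*(1/2798) = 4216862/1399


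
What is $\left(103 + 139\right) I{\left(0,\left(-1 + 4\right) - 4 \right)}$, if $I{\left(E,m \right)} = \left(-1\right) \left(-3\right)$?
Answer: $726$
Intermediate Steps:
$I{\left(E,m \right)} = 3$
$\left(103 + 139\right) I{\left(0,\left(-1 + 4\right) - 4 \right)} = \left(103 + 139\right) 3 = 242 \cdot 3 = 726$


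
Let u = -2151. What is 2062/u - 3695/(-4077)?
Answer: -50981/974403 ≈ -0.052320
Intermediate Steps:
2062/u - 3695/(-4077) = 2062/(-2151) - 3695/(-4077) = 2062*(-1/2151) - 3695*(-1/4077) = -2062/2151 + 3695/4077 = -50981/974403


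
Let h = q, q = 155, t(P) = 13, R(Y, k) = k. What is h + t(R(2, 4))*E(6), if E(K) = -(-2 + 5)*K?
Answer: -79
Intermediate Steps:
E(K) = -3*K
h = 155
h + t(R(2, 4))*E(6) = 155 + 13*(-3*6) = 155 + 13*(-18) = 155 - 234 = -79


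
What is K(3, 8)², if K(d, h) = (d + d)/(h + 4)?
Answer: ¼ ≈ 0.25000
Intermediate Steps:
K(d, h) = 2*d/(4 + h) (K(d, h) = (2*d)/(4 + h) = 2*d/(4 + h))
K(3, 8)² = (2*3/(4 + 8))² = (2*3/12)² = (2*3*(1/12))² = (½)² = ¼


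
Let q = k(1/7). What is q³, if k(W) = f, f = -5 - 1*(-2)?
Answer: -27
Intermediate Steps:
f = -3 (f = -5 + 2 = -3)
k(W) = -3
q = -3
q³ = (-3)³ = -27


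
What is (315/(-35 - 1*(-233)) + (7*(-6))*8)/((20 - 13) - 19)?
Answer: 7357/264 ≈ 27.867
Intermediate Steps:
(315/(-35 - 1*(-233)) + (7*(-6))*8)/((20 - 13) - 19) = (315/(-35 + 233) - 42*8)/(7 - 19) = (315/198 - 336)/(-12) = (315*(1/198) - 336)*(-1/12) = (35/22 - 336)*(-1/12) = -7357/22*(-1/12) = 7357/264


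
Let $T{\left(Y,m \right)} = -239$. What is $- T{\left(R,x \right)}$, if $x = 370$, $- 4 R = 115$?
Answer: $239$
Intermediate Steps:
$R = - \frac{115}{4}$ ($R = \left(- \frac{1}{4}\right) 115 = - \frac{115}{4} \approx -28.75$)
$- T{\left(R,x \right)} = \left(-1\right) \left(-239\right) = 239$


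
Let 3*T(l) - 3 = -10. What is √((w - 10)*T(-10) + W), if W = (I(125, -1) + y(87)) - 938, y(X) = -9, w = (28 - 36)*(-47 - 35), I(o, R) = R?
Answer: I*√22098/3 ≈ 49.551*I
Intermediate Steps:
T(l) = -7/3 (T(l) = 1 + (⅓)*(-10) = 1 - 10/3 = -7/3)
w = 656 (w = -8*(-82) = 656)
W = -948 (W = (-1 - 9) - 938 = -10 - 938 = -948)
√((w - 10)*T(-10) + W) = √((656 - 10)*(-7/3) - 948) = √(646*(-7/3) - 948) = √(-4522/3 - 948) = √(-7366/3) = I*√22098/3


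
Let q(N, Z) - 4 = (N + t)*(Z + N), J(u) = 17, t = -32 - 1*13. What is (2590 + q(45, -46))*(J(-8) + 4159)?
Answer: 10832544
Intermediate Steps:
t = -45 (t = -32 - 13 = -45)
q(N, Z) = 4 + (-45 + N)*(N + Z) (q(N, Z) = 4 + (N - 45)*(Z + N) = 4 + (-45 + N)*(N + Z))
(2590 + q(45, -46))*(J(-8) + 4159) = (2590 + (4 + 45² - 45*45 - 45*(-46) + 45*(-46)))*(17 + 4159) = (2590 + (4 + 2025 - 2025 + 2070 - 2070))*4176 = (2590 + 4)*4176 = 2594*4176 = 10832544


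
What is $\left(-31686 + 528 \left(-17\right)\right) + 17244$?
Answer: $-23418$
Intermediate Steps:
$\left(-31686 + 528 \left(-17\right)\right) + 17244 = \left(-31686 - 8976\right) + 17244 = -40662 + 17244 = -23418$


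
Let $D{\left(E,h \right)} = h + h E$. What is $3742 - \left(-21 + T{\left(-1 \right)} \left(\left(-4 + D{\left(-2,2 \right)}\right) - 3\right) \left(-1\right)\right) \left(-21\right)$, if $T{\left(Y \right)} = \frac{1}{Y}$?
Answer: $3112$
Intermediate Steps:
$D{\left(E,h \right)} = h + E h$
$3742 - \left(-21 + T{\left(-1 \right)} \left(\left(-4 + D{\left(-2,2 \right)}\right) - 3\right) \left(-1\right)\right) \left(-21\right) = 3742 - \left(-21 + \frac{\left(-4 + 2 \left(1 - 2\right)\right) - 3}{-1} \left(-1\right)\right) \left(-21\right) = 3742 - \left(-21 + - (\left(-4 + 2 \left(-1\right)\right) - 3) \left(-1\right)\right) \left(-21\right) = 3742 - \left(-21 + - (\left(-4 - 2\right) - 3) \left(-1\right)\right) \left(-21\right) = 3742 - \left(-21 + - (-6 - 3) \left(-1\right)\right) \left(-21\right) = 3742 - \left(-21 + \left(-1\right) \left(-9\right) \left(-1\right)\right) \left(-21\right) = 3742 - \left(-21 + 9 \left(-1\right)\right) \left(-21\right) = 3742 - \left(-21 - 9\right) \left(-21\right) = 3742 - \left(-30\right) \left(-21\right) = 3742 - 630 = 3112$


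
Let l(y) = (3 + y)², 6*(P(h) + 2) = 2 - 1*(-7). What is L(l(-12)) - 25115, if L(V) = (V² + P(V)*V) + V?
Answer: -37027/2 ≈ -18514.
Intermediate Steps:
P(h) = -½ (P(h) = -2 + (2 - 1*(-7))/6 = -2 + (2 + 7)/6 = -2 + (⅙)*9 = -2 + 3/2 = -½)
L(V) = V² + V/2 (L(V) = (V² - V/2) + V = V² + V/2)
L(l(-12)) - 25115 = (3 - 12)²*(½ + (3 - 12)²) - 25115 = (-9)²*(½ + (-9)²) - 25115 = 81*(½ + 81) - 25115 = 81*(163/2) - 25115 = 13203/2 - 25115 = -37027/2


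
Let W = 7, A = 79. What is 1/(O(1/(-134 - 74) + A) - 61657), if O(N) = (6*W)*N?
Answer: -104/6067277 ≈ -1.7141e-5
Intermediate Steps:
O(N) = 42*N (O(N) = (6*7)*N = 42*N)
1/(O(1/(-134 - 74) + A) - 61657) = 1/(42*(1/(-134 - 74) + 79) - 61657) = 1/(42*(1/(-208) + 79) - 61657) = 1/(42*(-1/208 + 79) - 61657) = 1/(42*(16431/208) - 61657) = 1/(345051/104 - 61657) = 1/(-6067277/104) = -104/6067277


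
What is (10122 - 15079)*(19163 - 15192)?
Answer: -19684247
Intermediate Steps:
(10122 - 15079)*(19163 - 15192) = -4957*3971 = -19684247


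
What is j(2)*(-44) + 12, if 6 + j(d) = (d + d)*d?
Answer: -76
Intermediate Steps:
j(d) = -6 + 2*d² (j(d) = -6 + (d + d)*d = -6 + (2*d)*d = -6 + 2*d²)
j(2)*(-44) + 12 = (-6 + 2*2²)*(-44) + 12 = (-6 + 2*4)*(-44) + 12 = (-6 + 8)*(-44) + 12 = 2*(-44) + 12 = -88 + 12 = -76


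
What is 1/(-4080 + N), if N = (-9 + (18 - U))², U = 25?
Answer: -1/3824 ≈ -0.00026151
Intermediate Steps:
N = 256 (N = (-9 + (18 - 1*25))² = (-9 + (18 - 25))² = (-9 - 7)² = (-16)² = 256)
1/(-4080 + N) = 1/(-4080 + 256) = 1/(-3824) = -1/3824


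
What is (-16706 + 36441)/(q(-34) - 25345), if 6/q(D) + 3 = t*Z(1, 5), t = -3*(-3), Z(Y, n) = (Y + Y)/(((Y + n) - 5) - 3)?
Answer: -39470/50691 ≈ -0.77864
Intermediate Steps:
Z(Y, n) = 2*Y/(-8 + Y + n) (Z(Y, n) = (2*Y)/((-5 + Y + n) - 3) = (2*Y)/(-8 + Y + n) = 2*Y/(-8 + Y + n))
t = 9
q(D) = -½ (q(D) = 6/(-3 + 9*(2*1/(-8 + 1 + 5))) = 6/(-3 + 9*(2*1/(-2))) = 6/(-3 + 9*(2*1*(-½))) = 6/(-3 + 9*(-1)) = 6/(-3 - 9) = 6/(-12) = 6*(-1/12) = -½)
(-16706 + 36441)/(q(-34) - 25345) = (-16706 + 36441)/(-½ - 25345) = 19735/(-50691/2) = 19735*(-2/50691) = -39470/50691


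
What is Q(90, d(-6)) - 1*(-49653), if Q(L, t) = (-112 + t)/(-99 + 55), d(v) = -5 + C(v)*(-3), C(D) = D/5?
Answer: 10924227/220 ≈ 49656.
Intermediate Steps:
C(D) = D/5 (C(D) = D*(⅕) = D/5)
d(v) = -5 - 3*v/5 (d(v) = -5 + (v/5)*(-3) = -5 - 3*v/5)
Q(L, t) = 28/11 - t/44 (Q(L, t) = (-112 + t)/(-44) = (-112 + t)*(-1/44) = 28/11 - t/44)
Q(90, d(-6)) - 1*(-49653) = (28/11 - (-5 - ⅗*(-6))/44) - 1*(-49653) = (28/11 - (-5 + 18/5)/44) + 49653 = (28/11 - 1/44*(-7/5)) + 49653 = (28/11 + 7/220) + 49653 = 567/220 + 49653 = 10924227/220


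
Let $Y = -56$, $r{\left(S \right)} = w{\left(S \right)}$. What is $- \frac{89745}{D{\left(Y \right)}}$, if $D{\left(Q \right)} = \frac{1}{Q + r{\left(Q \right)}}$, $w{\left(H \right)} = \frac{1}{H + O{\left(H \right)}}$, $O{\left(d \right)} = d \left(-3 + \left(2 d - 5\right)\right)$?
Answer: $\frac{33491308335}{6664} \approx 5.0257 \cdot 10^{6}$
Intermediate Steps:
$O{\left(d \right)} = d \left(-8 + 2 d\right)$ ($O{\left(d \right)} = d \left(-3 + \left(-5 + 2 d\right)\right) = d \left(-8 + 2 d\right)$)
$w{\left(H \right)} = \frac{1}{H + 2 H \left(-4 + H\right)}$
$r{\left(S \right)} = \frac{1}{S \left(-7 + 2 S\right)}$
$D{\left(Q \right)} = \frac{1}{Q + \frac{1}{Q \left(-7 + 2 Q\right)}}$
$- \frac{89745}{D{\left(Y \right)}} = - \frac{89745}{\left(-56\right) \frac{1}{1 + \left(-56\right)^{2} \left(-7 + 2 \left(-56\right)\right)} \left(-7 + 2 \left(-56\right)\right)} = - \frac{89745}{\left(-56\right) \frac{1}{1 + 3136 \left(-7 - 112\right)} \left(-7 - 112\right)} = - \frac{89745}{\left(-56\right) \frac{1}{1 + 3136 \left(-119\right)} \left(-119\right)} = - \frac{89745}{\left(-56\right) \frac{1}{1 - 373184} \left(-119\right)} = - \frac{89745}{\left(-56\right) \frac{1}{-373183} \left(-119\right)} = - \frac{89745}{\left(-56\right) \left(- \frac{1}{373183}\right) \left(-119\right)} = - \frac{89745}{- \frac{6664}{373183}} = \left(-89745\right) \left(- \frac{373183}{6664}\right) = \frac{33491308335}{6664}$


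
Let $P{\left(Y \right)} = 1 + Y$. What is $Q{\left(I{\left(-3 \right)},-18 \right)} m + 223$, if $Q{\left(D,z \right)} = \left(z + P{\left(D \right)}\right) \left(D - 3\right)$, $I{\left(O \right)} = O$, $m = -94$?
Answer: $-11057$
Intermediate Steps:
$Q{\left(D,z \right)} = \left(-3 + D\right) \left(1 + D + z\right)$ ($Q{\left(D,z \right)} = \left(z + \left(1 + D\right)\right) \left(D - 3\right) = \left(1 + D + z\right) \left(-3 + D\right) = \left(-3 + D\right) \left(1 + D + z\right)$)
$Q{\left(I{\left(-3 \right)},-18 \right)} m + 223 = \left(-3 + \left(-3\right)^{2} - -54 - -6 - -54\right) \left(-94\right) + 223 = \left(-3 + 9 + 54 + 6 + 54\right) \left(-94\right) + 223 = 120 \left(-94\right) + 223 = -11280 + 223 = -11057$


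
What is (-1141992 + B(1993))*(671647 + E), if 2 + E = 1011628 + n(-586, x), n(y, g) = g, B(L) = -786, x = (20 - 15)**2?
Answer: -1923635921844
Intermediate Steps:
x = 25 (x = 5**2 = 25)
E = 1011651 (E = -2 + (1011628 + 25) = -2 + 1011653 = 1011651)
(-1141992 + B(1993))*(671647 + E) = (-1141992 - 786)*(671647 + 1011651) = -1142778*1683298 = -1923635921844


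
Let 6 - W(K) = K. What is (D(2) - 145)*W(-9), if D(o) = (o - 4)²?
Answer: -2115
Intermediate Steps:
D(o) = (-4 + o)²
W(K) = 6 - K
(D(2) - 145)*W(-9) = ((-4 + 2)² - 145)*(6 - 1*(-9)) = ((-2)² - 145)*(6 + 9) = (4 - 145)*15 = -141*15 = -2115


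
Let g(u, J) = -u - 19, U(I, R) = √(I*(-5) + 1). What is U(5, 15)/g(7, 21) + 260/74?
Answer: 130/37 - I*√6/13 ≈ 3.5135 - 0.18842*I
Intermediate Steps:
U(I, R) = √(1 - 5*I) (U(I, R) = √(-5*I + 1) = √(1 - 5*I))
g(u, J) = -19 - u
U(5, 15)/g(7, 21) + 260/74 = √(1 - 5*5)/(-19 - 1*7) + 260/74 = √(1 - 25)/(-19 - 7) + 260*(1/74) = √(-24)/(-26) + 130/37 = (2*I*√6)*(-1/26) + 130/37 = -I*√6/13 + 130/37 = 130/37 - I*√6/13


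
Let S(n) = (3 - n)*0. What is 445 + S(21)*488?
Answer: 445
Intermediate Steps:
S(n) = 0
445 + S(21)*488 = 445 + 0*488 = 445 + 0 = 445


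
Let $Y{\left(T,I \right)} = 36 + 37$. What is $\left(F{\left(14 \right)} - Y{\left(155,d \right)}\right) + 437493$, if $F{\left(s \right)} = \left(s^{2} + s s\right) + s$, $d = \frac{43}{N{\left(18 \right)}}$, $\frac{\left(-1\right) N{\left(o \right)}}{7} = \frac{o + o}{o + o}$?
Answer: $437826$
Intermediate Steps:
$N{\left(o \right)} = -7$ ($N{\left(o \right)} = - 7 \frac{o + o}{o + o} = - 7 \frac{2 o}{2 o} = - 7 \cdot 2 o \frac{1}{2 o} = \left(-7\right) 1 = -7$)
$d = - \frac{43}{7}$ ($d = \frac{43}{-7} = 43 \left(- \frac{1}{7}\right) = - \frac{43}{7} \approx -6.1429$)
$Y{\left(T,I \right)} = 73$
$F{\left(s \right)} = s + 2 s^{2}$ ($F{\left(s \right)} = \left(s^{2} + s^{2}\right) + s = 2 s^{2} + s = s + 2 s^{2}$)
$\left(F{\left(14 \right)} - Y{\left(155,d \right)}\right) + 437493 = \left(14 \left(1 + 2 \cdot 14\right) - 73\right) + 437493 = \left(14 \left(1 + 28\right) - 73\right) + 437493 = \left(14 \cdot 29 - 73\right) + 437493 = \left(406 - 73\right) + 437493 = 333 + 437493 = 437826$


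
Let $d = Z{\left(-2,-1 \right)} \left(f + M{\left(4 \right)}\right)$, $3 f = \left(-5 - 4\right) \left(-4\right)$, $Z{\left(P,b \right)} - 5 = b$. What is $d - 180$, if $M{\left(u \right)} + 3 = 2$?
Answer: $-136$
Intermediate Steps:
$Z{\left(P,b \right)} = 5 + b$
$f = 12$ ($f = \frac{\left(-5 - 4\right) \left(-4\right)}{3} = \frac{\left(-9\right) \left(-4\right)}{3} = \frac{1}{3} \cdot 36 = 12$)
$M{\left(u \right)} = -1$ ($M{\left(u \right)} = -3 + 2 = -1$)
$d = 44$ ($d = \left(5 - 1\right) \left(12 - 1\right) = 4 \cdot 11 = 44$)
$d - 180 = 44 - 180 = -136$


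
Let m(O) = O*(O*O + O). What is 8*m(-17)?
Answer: -36992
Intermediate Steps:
m(O) = O*(O + O²) (m(O) = O*(O² + O) = O*(O + O²))
8*m(-17) = 8*((-17)²*(1 - 17)) = 8*(289*(-16)) = 8*(-4624) = -36992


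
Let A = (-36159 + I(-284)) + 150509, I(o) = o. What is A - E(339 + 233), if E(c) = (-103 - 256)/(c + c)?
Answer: 130491863/1144 ≈ 1.1407e+5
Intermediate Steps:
E(c) = -359/(2*c) (E(c) = -359*1/(2*c) = -359/(2*c))
A = 114066 (A = (-36159 - 284) + 150509 = -36443 + 150509 = 114066)
A - E(339 + 233) = 114066 - (-359)/(2*(339 + 233)) = 114066 - (-359)/(2*572) = 114066 - 1*(-359/1144) = 114066 + 359/1144 = 130491863/1144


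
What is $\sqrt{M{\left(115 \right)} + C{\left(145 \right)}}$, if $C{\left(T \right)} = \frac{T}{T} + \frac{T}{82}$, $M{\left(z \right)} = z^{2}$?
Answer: $\frac{\sqrt{88943514}}{82} \approx 115.01$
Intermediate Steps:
$C{\left(T \right)} = 1 + \frac{T}{82}$ ($C{\left(T \right)} = 1 + T \frac{1}{82} = 1 + \frac{T}{82}$)
$\sqrt{M{\left(115 \right)} + C{\left(145 \right)}} = \sqrt{115^{2} + \left(1 + \frac{1}{82} \cdot 145\right)} = \sqrt{13225 + \left(1 + \frac{145}{82}\right)} = \sqrt{13225 + \frac{227}{82}} = \sqrt{\frac{1084677}{82}} = \frac{\sqrt{88943514}}{82}$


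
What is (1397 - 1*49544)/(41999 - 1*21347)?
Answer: -16049/6884 ≈ -2.3313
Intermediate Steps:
(1397 - 1*49544)/(41999 - 1*21347) = (1397 - 49544)/(41999 - 21347) = -48147/20652 = -48147*1/20652 = -16049/6884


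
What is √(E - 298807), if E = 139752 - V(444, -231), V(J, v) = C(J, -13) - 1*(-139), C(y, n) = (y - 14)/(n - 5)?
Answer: I*√1432531/3 ≈ 398.96*I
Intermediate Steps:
C(y, n) = (-14 + y)/(-5 + n)
V(J, v) = 1258/9 - J/18 (V(J, v) = (-14 + J)/(-5 - 13) - 1*(-139) = (-14 + J)/(-18) + 139 = -(-14 + J)/18 + 139 = (7/9 - J/18) + 139 = 1258/9 - J/18)
E = 1256732/9 (E = 139752 - (1258/9 - 1/18*444) = 139752 - (1258/9 - 74/3) = 139752 - 1*1036/9 = 139752 - 1036/9 = 1256732/9 ≈ 1.3964e+5)
√(E - 298807) = √(1256732/9 - 298807) = √(-1432531/9) = I*√1432531/3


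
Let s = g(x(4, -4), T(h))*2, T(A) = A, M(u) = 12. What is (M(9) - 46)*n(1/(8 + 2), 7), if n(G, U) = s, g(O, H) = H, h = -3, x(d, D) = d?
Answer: 204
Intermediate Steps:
s = -6 (s = -3*2 = -6)
n(G, U) = -6
(M(9) - 46)*n(1/(8 + 2), 7) = (12 - 46)*(-6) = -34*(-6) = 204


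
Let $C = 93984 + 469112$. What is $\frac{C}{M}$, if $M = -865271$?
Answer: $- \frac{563096}{865271} \approx -0.65077$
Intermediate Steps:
$C = 563096$
$\frac{C}{M} = \frac{563096}{-865271} = 563096 \left(- \frac{1}{865271}\right) = - \frac{563096}{865271}$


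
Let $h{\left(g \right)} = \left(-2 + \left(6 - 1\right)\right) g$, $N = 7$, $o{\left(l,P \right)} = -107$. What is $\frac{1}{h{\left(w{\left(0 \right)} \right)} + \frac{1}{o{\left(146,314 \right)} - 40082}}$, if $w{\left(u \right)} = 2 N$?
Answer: $\frac{40189}{1687937} \approx 0.02381$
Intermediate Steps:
$w{\left(u \right)} = 14$ ($w{\left(u \right)} = 2 \cdot 7 = 14$)
$h{\left(g \right)} = 3 g$ ($h{\left(g \right)} = \left(-2 + 5\right) g = 3 g$)
$\frac{1}{h{\left(w{\left(0 \right)} \right)} + \frac{1}{o{\left(146,314 \right)} - 40082}} = \frac{1}{3 \cdot 14 + \frac{1}{-107 - 40082}} = \frac{1}{42 + \frac{1}{-40189}} = \frac{1}{42 - \frac{1}{40189}} = \frac{1}{\frac{1687937}{40189}} = \frac{40189}{1687937}$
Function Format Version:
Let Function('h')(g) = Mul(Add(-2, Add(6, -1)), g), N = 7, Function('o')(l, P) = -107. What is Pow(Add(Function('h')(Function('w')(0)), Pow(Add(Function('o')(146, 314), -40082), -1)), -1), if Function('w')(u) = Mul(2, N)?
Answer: Rational(40189, 1687937) ≈ 0.023810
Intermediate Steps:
Function('w')(u) = 14 (Function('w')(u) = Mul(2, 7) = 14)
Function('h')(g) = Mul(3, g) (Function('h')(g) = Mul(Add(-2, 5), g) = Mul(3, g))
Pow(Add(Function('h')(Function('w')(0)), Pow(Add(Function('o')(146, 314), -40082), -1)), -1) = Pow(Add(Mul(3, 14), Pow(Add(-107, -40082), -1)), -1) = Pow(Add(42, Pow(-40189, -1)), -1) = Pow(Add(42, Rational(-1, 40189)), -1) = Pow(Rational(1687937, 40189), -1) = Rational(40189, 1687937)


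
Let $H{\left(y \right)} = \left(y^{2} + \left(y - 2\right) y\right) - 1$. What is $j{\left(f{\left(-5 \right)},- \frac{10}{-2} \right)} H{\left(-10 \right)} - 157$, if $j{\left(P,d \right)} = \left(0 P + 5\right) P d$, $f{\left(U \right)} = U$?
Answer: $-27532$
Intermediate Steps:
$H{\left(y \right)} = -1 + y^{2} + y \left(-2 + y\right)$ ($H{\left(y \right)} = \left(y^{2} + \left(-2 + y\right) y\right) - 1 = \left(y^{2} + y \left(-2 + y\right)\right) - 1 = -1 + y^{2} + y \left(-2 + y\right)$)
$j{\left(P,d \right)} = 5 P d$ ($j{\left(P,d \right)} = \left(0 + 5\right) P d = 5 P d$)
$j{\left(f{\left(-5 \right)},- \frac{10}{-2} \right)} H{\left(-10 \right)} - 157 = 5 \left(-5\right) \left(- \frac{10}{-2}\right) \left(-1 - -20 + 2 \left(-10\right)^{2}\right) - 157 = 5 \left(-5\right) \left(\left(-10\right) \left(- \frac{1}{2}\right)\right) \left(-1 + 20 + 2 \cdot 100\right) - 157 = 5 \left(-5\right) 5 \left(-1 + 20 + 200\right) - 157 = \left(-125\right) 219 - 157 = -27375 - 157 = -27532$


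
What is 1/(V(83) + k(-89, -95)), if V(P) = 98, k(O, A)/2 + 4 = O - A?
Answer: 1/102 ≈ 0.0098039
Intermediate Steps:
k(O, A) = -8 - 2*A + 2*O (k(O, A) = -8 + 2*(O - A) = -8 + (-2*A + 2*O) = -8 - 2*A + 2*O)
1/(V(83) + k(-89, -95)) = 1/(98 + (-8 - 2*(-95) + 2*(-89))) = 1/(98 + (-8 + 190 - 178)) = 1/(98 + 4) = 1/102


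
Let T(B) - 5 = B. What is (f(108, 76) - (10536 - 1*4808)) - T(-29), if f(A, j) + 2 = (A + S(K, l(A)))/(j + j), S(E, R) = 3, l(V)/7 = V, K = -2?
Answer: -867201/152 ≈ -5705.3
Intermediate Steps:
T(B) = 5 + B
l(V) = 7*V
f(A, j) = -2 + (3 + A)/(2*j) (f(A, j) = -2 + (A + 3)/(j + j) = -2 + (3 + A)/((2*j)) = -2 + (3 + A)*(1/(2*j)) = -2 + (3 + A)/(2*j))
(f(108, 76) - (10536 - 1*4808)) - T(-29) = ((½)*(3 + 108 - 4*76)/76 - (10536 - 1*4808)) - (5 - 29) = ((½)*(1/76)*(3 + 108 - 304) - (10536 - 4808)) - 1*(-24) = ((½)*(1/76)*(-193) - 1*5728) + 24 = (-193/152 - 5728) + 24 = -870849/152 + 24 = -867201/152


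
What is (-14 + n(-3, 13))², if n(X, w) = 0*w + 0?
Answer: 196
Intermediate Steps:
n(X, w) = 0 (n(X, w) = 0 + 0 = 0)
(-14 + n(-3, 13))² = (-14 + 0)² = (-14)² = 196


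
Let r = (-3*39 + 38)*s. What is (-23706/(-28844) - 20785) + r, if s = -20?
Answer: -276962657/14422 ≈ -19204.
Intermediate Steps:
r = 1580 (r = (-3*39 + 38)*(-20) = (-117 + 38)*(-20) = -79*(-20) = 1580)
(-23706/(-28844) - 20785) + r = (-23706/(-28844) - 20785) + 1580 = (-23706*(-1/28844) - 20785) + 1580 = (11853/14422 - 20785) + 1580 = -299749417/14422 + 1580 = -276962657/14422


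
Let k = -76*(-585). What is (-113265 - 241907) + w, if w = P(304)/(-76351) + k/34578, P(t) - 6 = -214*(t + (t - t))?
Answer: -52092859943592/146670271 ≈ -3.5517e+5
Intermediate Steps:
P(t) = 6 - 214*t (P(t) = 6 - 214*(t + (t - t)) = 6 - 214*(t + 0) = 6 - 214*t)
k = 44460
w = 313548020/146670271 (w = (6 - 214*304)/(-76351) + 44460/34578 = (6 - 65056)*(-1/76351) + 44460*(1/34578) = -65050*(-1/76351) + 2470/1921 = 65050/76351 + 2470/1921 = 313548020/146670271 ≈ 2.1378)
(-113265 - 241907) + w = (-113265 - 241907) + 313548020/146670271 = -355172 + 313548020/146670271 = -52092859943592/146670271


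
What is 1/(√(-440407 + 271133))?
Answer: -I*√169274/169274 ≈ -0.0024306*I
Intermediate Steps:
1/(√(-440407 + 271133)) = 1/(√(-169274)) = 1/(I*√169274) = -I*√169274/169274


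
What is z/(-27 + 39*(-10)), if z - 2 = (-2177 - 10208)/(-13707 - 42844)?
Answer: -41829/7860589 ≈ -0.0053214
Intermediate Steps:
z = 125487/56551 (z = 2 + (-2177 - 10208)/(-13707 - 42844) = 2 - 12385/(-56551) = 2 - 12385*(-1/56551) = 2 + 12385/56551 = 125487/56551 ≈ 2.2190)
z/(-27 + 39*(-10)) = 125487/(56551*(-27 + 39*(-10))) = 125487/(56551*(-27 - 390)) = (125487/56551)/(-417) = (125487/56551)*(-1/417) = -41829/7860589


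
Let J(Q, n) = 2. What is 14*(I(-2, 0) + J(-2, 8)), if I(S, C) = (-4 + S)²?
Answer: 532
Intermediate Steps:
14*(I(-2, 0) + J(-2, 8)) = 14*((-4 - 2)² + 2) = 14*((-6)² + 2) = 14*(36 + 2) = 14*38 = 532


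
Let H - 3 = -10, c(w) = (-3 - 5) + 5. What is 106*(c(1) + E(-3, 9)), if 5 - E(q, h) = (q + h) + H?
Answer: 318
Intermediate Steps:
c(w) = -3 (c(w) = -8 + 5 = -3)
H = -7 (H = 3 - 10 = -7)
E(q, h) = 12 - h - q (E(q, h) = 5 - ((q + h) - 7) = 5 - ((h + q) - 7) = 5 - (-7 + h + q) = 5 + (7 - h - q) = 12 - h - q)
106*(c(1) + E(-3, 9)) = 106*(-3 + (12 - 1*9 - 1*(-3))) = 106*(-3 + (12 - 9 + 3)) = 106*(-3 + 6) = 106*3 = 318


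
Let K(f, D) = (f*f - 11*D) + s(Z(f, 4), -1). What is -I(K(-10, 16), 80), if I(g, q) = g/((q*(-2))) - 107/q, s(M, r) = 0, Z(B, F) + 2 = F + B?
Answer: 69/80 ≈ 0.86250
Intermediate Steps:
Z(B, F) = -2 + B + F (Z(B, F) = -2 + (F + B) = -2 + (B + F) = -2 + B + F)
K(f, D) = f² - 11*D (K(f, D) = (f*f - 11*D) + 0 = (f² - 11*D) + 0 = f² - 11*D)
I(g, q) = -107/q - g/(2*q) (I(g, q) = g/((-2*q)) - 107/q = g*(-1/(2*q)) - 107/q = -g/(2*q) - 107/q = -107/q - g/(2*q))
-I(K(-10, 16), 80) = -(-214 - ((-10)² - 11*16))/(2*80) = -(-214 - (100 - 176))/(2*80) = -(-214 - 1*(-76))/(2*80) = -(-214 + 76)/(2*80) = -(-138)/(2*80) = -1*(-69/80) = 69/80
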